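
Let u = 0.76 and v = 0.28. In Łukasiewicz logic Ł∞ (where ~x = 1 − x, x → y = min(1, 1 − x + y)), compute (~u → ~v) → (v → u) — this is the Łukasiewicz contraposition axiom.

~u = 1 − 0.76 = 0.24
~v = 1 − 0.28 = 0.72
~u → ~v = min(1, 1 − 0.24 + 0.72) = min(1, 1.48) = 1.00
v → u = min(1, 1 − 0.28 + 0.76) = min(1, 1.48) = 1.00
(~u → ~v) → (v → u) = min(1, 1 − 1.00 + 1.00) = min(1, 1.00) = 1.00
(As expected: an axiom of Ł∞, always 1.)

1.00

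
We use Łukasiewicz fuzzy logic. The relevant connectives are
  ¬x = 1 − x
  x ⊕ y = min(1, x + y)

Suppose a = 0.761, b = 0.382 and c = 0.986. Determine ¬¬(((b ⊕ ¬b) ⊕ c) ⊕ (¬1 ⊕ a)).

1.000

¬b = 1 − 0.382 = 0.618
b ⊕ ¬b = min(1, 0.382 + 0.618) = min(1, 1.000) = 1.000
(b ⊕ ¬b) ⊕ c = min(1, 1.000 + 0.986) = min(1, 1.986) = 1.000
¬1 = 1 − 1.000 = 0.000
¬1 ⊕ a = min(1, 0.000 + 0.761) = min(1, 0.761) = 0.761
((b ⊕ ¬b) ⊕ c) ⊕ (¬1 ⊕ a) = min(1, 1.000 + 0.761) = min(1, 1.761) = 1.000
¬(((b ⊕ ¬b) ⊕ c) ⊕ (¬1 ⊕ a)) = 1 − 1.000 = 0.000
¬¬(((b ⊕ ¬b) ⊕ c) ⊕ (¬1 ⊕ a)) = 1 − 0.000 = 1.000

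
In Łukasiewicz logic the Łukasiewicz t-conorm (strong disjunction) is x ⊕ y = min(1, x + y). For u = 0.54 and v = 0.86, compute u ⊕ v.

u ⊕ v = min(1, 0.54 + 0.86) = min(1, 1.40) = 1.00
For comparison, the Gödel t-conorm max(x, y) would give 0.86.

1.00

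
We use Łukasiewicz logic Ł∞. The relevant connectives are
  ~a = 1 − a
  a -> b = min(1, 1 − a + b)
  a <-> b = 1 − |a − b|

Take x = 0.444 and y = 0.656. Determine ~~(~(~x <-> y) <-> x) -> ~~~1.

~x = 1 − 0.444 = 0.556
~x <-> y = 1 − |0.556 − 0.656| = 1 − 0.100 = 0.900
~(~x <-> y) = 1 − 0.900 = 0.100
~(~x <-> y) <-> x = 1 − |0.100 − 0.444| = 1 − 0.344 = 0.656
~(~(~x <-> y) <-> x) = 1 − 0.656 = 0.344
~~(~(~x <-> y) <-> x) = 1 − 0.344 = 0.656
~1 = 1 − 1.000 = 0.000
~~1 = 1 − 0.000 = 1.000
~~~1 = 1 − 1.000 = 0.000
~~(~(~x <-> y) <-> x) -> ~~~1 = min(1, 1 − 0.656 + 0.000) = min(1, 0.344) = 0.344

0.344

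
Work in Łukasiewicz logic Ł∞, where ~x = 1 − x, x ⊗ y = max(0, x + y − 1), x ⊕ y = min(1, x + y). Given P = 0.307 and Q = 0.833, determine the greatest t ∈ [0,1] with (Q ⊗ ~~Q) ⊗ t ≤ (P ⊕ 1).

1.000

~Q = 1 − 0.833 = 0.167
~~Q = 1 − 0.167 = 0.833
Q ⊗ ~~Q = max(0, 0.833 + 0.833 − 1) = max(0, 0.666) = 0.666
So the left factor is Q ⊗ ~~Q = 0.666.
P ⊕ 1 = min(1, 0.307 + 1.000) = min(1, 1.307) = 1.000
So the right-hand bound is P ⊕ 1 = 1.000.
The residuum of the Łukasiewicz t-norm gives the supremum: min(1, 1 − 0.666 + 1.000).
1 − 0.666 + 1.000 = 1.334, so t = min(1, 1.334) = 1.000.
Check: 0.666 ⊗ 1.000 = max(0, 0.666) = 0.666 ≤ 1.000.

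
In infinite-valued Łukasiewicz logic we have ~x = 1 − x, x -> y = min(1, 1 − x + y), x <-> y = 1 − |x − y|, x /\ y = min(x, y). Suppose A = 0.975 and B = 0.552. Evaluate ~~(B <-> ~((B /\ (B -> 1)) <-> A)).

B -> 1 = min(1, 1 − 0.552 + 1.000) = min(1, 1.448) = 1.000
B /\ (B -> 1) = min(0.552, 1.000) = 0.552
(B /\ (B -> 1)) <-> A = 1 − |0.552 − 0.975| = 1 − 0.423 = 0.577
~((B /\ (B -> 1)) <-> A) = 1 − 0.577 = 0.423
B <-> ~((B /\ (B -> 1)) <-> A) = 1 − |0.552 − 0.423| = 1 − 0.129 = 0.871
~(B <-> ~((B /\ (B -> 1)) <-> A)) = 1 − 0.871 = 0.129
~~(B <-> ~((B /\ (B -> 1)) <-> A)) = 1 − 0.129 = 0.871

0.871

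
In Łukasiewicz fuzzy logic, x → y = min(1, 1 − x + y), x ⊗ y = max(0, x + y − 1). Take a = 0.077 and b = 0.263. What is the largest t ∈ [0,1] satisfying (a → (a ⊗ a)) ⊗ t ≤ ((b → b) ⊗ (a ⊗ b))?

0.077

a ⊗ a = max(0, 0.077 + 0.077 − 1) = max(0, -0.846) = 0.000
a → (a ⊗ a) = min(1, 1 − 0.077 + 0.000) = min(1, 0.923) = 0.923
So the left factor is a → (a ⊗ a) = 0.923.
b → b = min(1, 1 − 0.263 + 0.263) = min(1, 1.000) = 1.000
a ⊗ b = max(0, 0.077 + 0.263 − 1) = max(0, -0.660) = 0.000
(b → b) ⊗ (a ⊗ b) = max(0, 1.000 + 0.000 − 1) = max(0, 0.000) = 0.000
So the right-hand bound is (b → b) ⊗ (a ⊗ b) = 0.000.
The residuum of the Łukasiewicz t-norm gives the supremum: min(1, 1 − 0.923 + 0.000).
1 − 0.923 + 0.000 = 0.077, so t = min(1, 0.077) = 0.077.
Check: 0.923 ⊗ 0.077 = max(0, 0.000) = 0.000 ≤ 0.000.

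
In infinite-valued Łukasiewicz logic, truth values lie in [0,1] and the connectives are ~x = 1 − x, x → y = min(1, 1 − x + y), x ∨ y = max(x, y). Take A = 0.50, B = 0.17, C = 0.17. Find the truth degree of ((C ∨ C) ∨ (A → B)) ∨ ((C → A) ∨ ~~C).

C ∨ C = max(0.17, 0.17) = 0.17
A → B = min(1, 1 − 0.50 + 0.17) = min(1, 0.67) = 0.67
(C ∨ C) ∨ (A → B) = max(0.17, 0.67) = 0.67
C → A = min(1, 1 − 0.17 + 0.50) = min(1, 1.33) = 1.00
~C = 1 − 0.17 = 0.83
~~C = 1 − 0.83 = 0.17
(C → A) ∨ ~~C = max(1.00, 0.17) = 1.00
((C ∨ C) ∨ (A → B)) ∨ ((C → A) ∨ ~~C) = max(0.67, 1.00) = 1.00

1.00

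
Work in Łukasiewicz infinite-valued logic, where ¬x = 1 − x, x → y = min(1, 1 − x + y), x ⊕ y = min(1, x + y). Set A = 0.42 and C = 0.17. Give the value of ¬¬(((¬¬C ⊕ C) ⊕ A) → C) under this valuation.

0.41

¬C = 1 − 0.17 = 0.83
¬¬C = 1 − 0.83 = 0.17
¬¬C ⊕ C = min(1, 0.17 + 0.17) = min(1, 0.34) = 0.34
(¬¬C ⊕ C) ⊕ A = min(1, 0.34 + 0.42) = min(1, 0.76) = 0.76
((¬¬C ⊕ C) ⊕ A) → C = min(1, 1 − 0.76 + 0.17) = min(1, 0.41) = 0.41
¬(((¬¬C ⊕ C) ⊕ A) → C) = 1 − 0.41 = 0.59
¬¬(((¬¬C ⊕ C) ⊕ A) → C) = 1 − 0.59 = 0.41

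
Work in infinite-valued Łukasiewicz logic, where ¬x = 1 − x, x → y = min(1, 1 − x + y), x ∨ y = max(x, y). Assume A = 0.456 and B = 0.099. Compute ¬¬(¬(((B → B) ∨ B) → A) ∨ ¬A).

B → B = min(1, 1 − 0.099 + 0.099) = min(1, 1.000) = 1.000
(B → B) ∨ B = max(1.000, 0.099) = 1.000
((B → B) ∨ B) → A = min(1, 1 − 1.000 + 0.456) = min(1, 0.456) = 0.456
¬(((B → B) ∨ B) → A) = 1 − 0.456 = 0.544
¬A = 1 − 0.456 = 0.544
¬(((B → B) ∨ B) → A) ∨ ¬A = max(0.544, 0.544) = 0.544
¬(¬(((B → B) ∨ B) → A) ∨ ¬A) = 1 − 0.544 = 0.456
¬¬(¬(((B → B) ∨ B) → A) ∨ ¬A) = 1 − 0.456 = 0.544

0.544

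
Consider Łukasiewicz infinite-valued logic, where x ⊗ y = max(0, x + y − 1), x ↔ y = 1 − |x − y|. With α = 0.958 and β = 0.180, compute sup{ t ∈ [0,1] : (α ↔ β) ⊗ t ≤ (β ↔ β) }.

1.000

α ↔ β = 1 − |0.958 − 0.180| = 1 − 0.778 = 0.222
So the left factor is α ↔ β = 0.222.
β ↔ β = 1 − |0.180 − 0.180| = 1 − 0.000 = 1.000
So the right-hand bound is β ↔ β = 1.000.
The residuum of the Łukasiewicz t-norm gives the supremum: min(1, 1 − 0.222 + 1.000).
1 − 0.222 + 1.000 = 1.778, so t = min(1, 1.778) = 1.000.
Check: 0.222 ⊗ 1.000 = max(0, 0.222) = 0.222 ≤ 1.000.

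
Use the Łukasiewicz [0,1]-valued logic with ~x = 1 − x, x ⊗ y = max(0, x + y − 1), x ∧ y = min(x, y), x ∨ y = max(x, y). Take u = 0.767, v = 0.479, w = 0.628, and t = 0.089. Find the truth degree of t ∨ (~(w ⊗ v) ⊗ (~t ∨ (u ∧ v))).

w ⊗ v = max(0, 0.628 + 0.479 − 1) = max(0, 0.107) = 0.107
~(w ⊗ v) = 1 − 0.107 = 0.893
~t = 1 − 0.089 = 0.911
u ∧ v = min(0.767, 0.479) = 0.479
~t ∨ (u ∧ v) = max(0.911, 0.479) = 0.911
~(w ⊗ v) ⊗ (~t ∨ (u ∧ v)) = max(0, 0.893 + 0.911 − 1) = max(0, 0.804) = 0.804
t ∨ (~(w ⊗ v) ⊗ (~t ∨ (u ∧ v))) = max(0.089, 0.804) = 0.804

0.804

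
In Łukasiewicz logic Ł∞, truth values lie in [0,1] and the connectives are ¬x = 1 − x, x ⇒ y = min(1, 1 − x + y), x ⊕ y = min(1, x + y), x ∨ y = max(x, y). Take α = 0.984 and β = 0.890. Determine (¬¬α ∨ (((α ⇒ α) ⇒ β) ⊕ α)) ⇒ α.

¬α = 1 − 0.984 = 0.016
¬¬α = 1 − 0.016 = 0.984
α ⇒ α = min(1, 1 − 0.984 + 0.984) = min(1, 1.000) = 1.000
(α ⇒ α) ⇒ β = min(1, 1 − 1.000 + 0.890) = min(1, 0.890) = 0.890
((α ⇒ α) ⇒ β) ⊕ α = min(1, 0.890 + 0.984) = min(1, 1.874) = 1.000
¬¬α ∨ (((α ⇒ α) ⇒ β) ⊕ α) = max(0.984, 1.000) = 1.000
(¬¬α ∨ (((α ⇒ α) ⇒ β) ⊕ α)) ⇒ α = min(1, 1 − 1.000 + 0.984) = min(1, 0.984) = 0.984

0.984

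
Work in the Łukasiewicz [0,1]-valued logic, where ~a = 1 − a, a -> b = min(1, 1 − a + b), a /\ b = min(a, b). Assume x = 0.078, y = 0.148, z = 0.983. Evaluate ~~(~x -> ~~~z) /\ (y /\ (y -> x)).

~x = 1 − 0.078 = 0.922
~z = 1 − 0.983 = 0.017
~~z = 1 − 0.017 = 0.983
~~~z = 1 − 0.983 = 0.017
~x -> ~~~z = min(1, 1 − 0.922 + 0.017) = min(1, 0.095) = 0.095
~(~x -> ~~~z) = 1 − 0.095 = 0.905
~~(~x -> ~~~z) = 1 − 0.905 = 0.095
y -> x = min(1, 1 − 0.148 + 0.078) = min(1, 0.930) = 0.930
y /\ (y -> x) = min(0.148, 0.930) = 0.148
~~(~x -> ~~~z) /\ (y /\ (y -> x)) = min(0.095, 0.148) = 0.095

0.095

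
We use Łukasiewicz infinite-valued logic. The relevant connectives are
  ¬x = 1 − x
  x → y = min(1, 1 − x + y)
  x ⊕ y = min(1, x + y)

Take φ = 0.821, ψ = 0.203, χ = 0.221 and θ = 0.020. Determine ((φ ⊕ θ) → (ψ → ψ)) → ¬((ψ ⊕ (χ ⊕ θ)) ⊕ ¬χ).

0.000

φ ⊕ θ = min(1, 0.821 + 0.020) = min(1, 0.841) = 0.841
ψ → ψ = min(1, 1 − 0.203 + 0.203) = min(1, 1.000) = 1.000
(φ ⊕ θ) → (ψ → ψ) = min(1, 1 − 0.841 + 1.000) = min(1, 1.159) = 1.000
χ ⊕ θ = min(1, 0.221 + 0.020) = min(1, 0.241) = 0.241
ψ ⊕ (χ ⊕ θ) = min(1, 0.203 + 0.241) = min(1, 0.444) = 0.444
¬χ = 1 − 0.221 = 0.779
(ψ ⊕ (χ ⊕ θ)) ⊕ ¬χ = min(1, 0.444 + 0.779) = min(1, 1.223) = 1.000
¬((ψ ⊕ (χ ⊕ θ)) ⊕ ¬χ) = 1 − 1.000 = 0.000
((φ ⊕ θ) → (ψ → ψ)) → ¬((ψ ⊕ (χ ⊕ θ)) ⊕ ¬χ) = min(1, 1 − 1.000 + 0.000) = min(1, 0.000) = 0.000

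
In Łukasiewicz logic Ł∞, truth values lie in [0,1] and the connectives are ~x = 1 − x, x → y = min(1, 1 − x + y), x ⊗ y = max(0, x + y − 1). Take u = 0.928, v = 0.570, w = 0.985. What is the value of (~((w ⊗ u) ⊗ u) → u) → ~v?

0.430

w ⊗ u = max(0, 0.985 + 0.928 − 1) = max(0, 0.913) = 0.913
(w ⊗ u) ⊗ u = max(0, 0.913 + 0.928 − 1) = max(0, 0.841) = 0.841
~((w ⊗ u) ⊗ u) = 1 − 0.841 = 0.159
~((w ⊗ u) ⊗ u) → u = min(1, 1 − 0.159 + 0.928) = min(1, 1.769) = 1.000
~v = 1 − 0.570 = 0.430
(~((w ⊗ u) ⊗ u) → u) → ~v = min(1, 1 − 1.000 + 0.430) = min(1, 0.430) = 0.430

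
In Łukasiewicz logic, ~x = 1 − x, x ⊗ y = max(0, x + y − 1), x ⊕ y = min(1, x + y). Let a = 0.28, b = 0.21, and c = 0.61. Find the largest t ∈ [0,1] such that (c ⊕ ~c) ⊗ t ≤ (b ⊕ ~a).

~c = 1 − 0.61 = 0.39
c ⊕ ~c = min(1, 0.61 + 0.39) = min(1, 1.00) = 1.00
So the left factor is c ⊕ ~c = 1.00.
~a = 1 − 0.28 = 0.72
b ⊕ ~a = min(1, 0.21 + 0.72) = min(1, 0.93) = 0.93
So the right-hand bound is b ⊕ ~a = 0.93.
The residuum of the Łukasiewicz t-norm gives the supremum: min(1, 1 − 1.00 + 0.93).
1 − 1.00 + 0.93 = 0.93, so t = min(1, 0.93) = 0.93.
Check: 1.00 ⊗ 0.93 = max(0, 0.93) = 0.93 ≤ 0.93.

0.93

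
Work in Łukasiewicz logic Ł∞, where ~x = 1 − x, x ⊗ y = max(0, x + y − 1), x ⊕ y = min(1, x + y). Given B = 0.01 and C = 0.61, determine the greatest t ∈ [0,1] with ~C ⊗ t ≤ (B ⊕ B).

~C = 1 − 0.61 = 0.39
So the left factor is ~C = 0.39.
B ⊕ B = min(1, 0.01 + 0.01) = min(1, 0.02) = 0.02
So the right-hand bound is B ⊕ B = 0.02.
The residuum of the Łukasiewicz t-norm gives the supremum: min(1, 1 − 0.39 + 0.02).
1 − 0.39 + 0.02 = 0.63, so t = min(1, 0.63) = 0.63.
Check: 0.39 ⊗ 0.63 = max(0, 0.02) = 0.02 ≤ 0.02.

0.63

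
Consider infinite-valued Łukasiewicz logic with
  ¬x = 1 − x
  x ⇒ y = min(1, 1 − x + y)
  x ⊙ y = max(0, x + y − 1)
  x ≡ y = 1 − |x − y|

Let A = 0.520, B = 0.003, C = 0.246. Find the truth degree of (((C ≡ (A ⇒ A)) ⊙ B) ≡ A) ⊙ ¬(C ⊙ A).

0.480

A ⇒ A = min(1, 1 − 0.520 + 0.520) = min(1, 1.000) = 1.000
C ≡ (A ⇒ A) = 1 − |0.246 − 1.000| = 1 − 0.754 = 0.246
(C ≡ (A ⇒ A)) ⊙ B = max(0, 0.246 + 0.003 − 1) = max(0, -0.751) = 0.000
((C ≡ (A ⇒ A)) ⊙ B) ≡ A = 1 − |0.000 − 0.520| = 1 − 0.520 = 0.480
C ⊙ A = max(0, 0.246 + 0.520 − 1) = max(0, -0.234) = 0.000
¬(C ⊙ A) = 1 − 0.000 = 1.000
(((C ≡ (A ⇒ A)) ⊙ B) ≡ A) ⊙ ¬(C ⊙ A) = max(0, 0.480 + 1.000 − 1) = max(0, 0.480) = 0.480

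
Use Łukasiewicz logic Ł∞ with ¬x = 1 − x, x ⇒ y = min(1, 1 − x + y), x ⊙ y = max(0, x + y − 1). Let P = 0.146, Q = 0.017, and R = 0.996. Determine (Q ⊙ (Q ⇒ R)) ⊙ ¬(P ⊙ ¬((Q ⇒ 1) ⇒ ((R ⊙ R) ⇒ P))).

0.017

Q ⇒ R = min(1, 1 − 0.017 + 0.996) = min(1, 1.979) = 1.000
Q ⊙ (Q ⇒ R) = max(0, 0.017 + 1.000 − 1) = max(0, 0.017) = 0.017
Q ⇒ 1 = min(1, 1 − 0.017 + 1.000) = min(1, 1.983) = 1.000
R ⊙ R = max(0, 0.996 + 0.996 − 1) = max(0, 0.992) = 0.992
(R ⊙ R) ⇒ P = min(1, 1 − 0.992 + 0.146) = min(1, 0.154) = 0.154
(Q ⇒ 1) ⇒ ((R ⊙ R) ⇒ P) = min(1, 1 − 1.000 + 0.154) = min(1, 0.154) = 0.154
¬((Q ⇒ 1) ⇒ ((R ⊙ R) ⇒ P)) = 1 − 0.154 = 0.846
P ⊙ ¬((Q ⇒ 1) ⇒ ((R ⊙ R) ⇒ P)) = max(0, 0.146 + 0.846 − 1) = max(0, -0.008) = 0.000
¬(P ⊙ ¬((Q ⇒ 1) ⇒ ((R ⊙ R) ⇒ P))) = 1 − 0.000 = 1.000
(Q ⊙ (Q ⇒ R)) ⊙ ¬(P ⊙ ¬((Q ⇒ 1) ⇒ ((R ⊙ R) ⇒ P))) = max(0, 0.017 + 1.000 − 1) = max(0, 0.017) = 0.017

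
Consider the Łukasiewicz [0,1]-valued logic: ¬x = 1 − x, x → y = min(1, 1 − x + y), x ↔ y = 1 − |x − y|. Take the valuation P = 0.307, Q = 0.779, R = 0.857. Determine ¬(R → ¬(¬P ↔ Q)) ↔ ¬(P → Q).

0.229

¬P = 1 − 0.307 = 0.693
¬P ↔ Q = 1 − |0.693 − 0.779| = 1 − 0.086 = 0.914
¬(¬P ↔ Q) = 1 − 0.914 = 0.086
R → ¬(¬P ↔ Q) = min(1, 1 − 0.857 + 0.086) = min(1, 0.229) = 0.229
¬(R → ¬(¬P ↔ Q)) = 1 − 0.229 = 0.771
P → Q = min(1, 1 − 0.307 + 0.779) = min(1, 1.472) = 1.000
¬(P → Q) = 1 − 1.000 = 0.000
¬(R → ¬(¬P ↔ Q)) ↔ ¬(P → Q) = 1 − |0.771 − 0.000| = 1 − 0.771 = 0.229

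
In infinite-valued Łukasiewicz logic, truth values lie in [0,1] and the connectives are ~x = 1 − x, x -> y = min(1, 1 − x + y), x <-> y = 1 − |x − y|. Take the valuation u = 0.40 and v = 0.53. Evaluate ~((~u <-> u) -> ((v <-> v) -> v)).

0.27

~u = 1 − 0.40 = 0.60
~u <-> u = 1 − |0.60 − 0.40| = 1 − 0.20 = 0.80
v <-> v = 1 − |0.53 − 0.53| = 1 − 0.00 = 1.00
(v <-> v) -> v = min(1, 1 − 1.00 + 0.53) = min(1, 0.53) = 0.53
(~u <-> u) -> ((v <-> v) -> v) = min(1, 1 − 0.80 + 0.53) = min(1, 0.73) = 0.73
~((~u <-> u) -> ((v <-> v) -> v)) = 1 − 0.73 = 0.27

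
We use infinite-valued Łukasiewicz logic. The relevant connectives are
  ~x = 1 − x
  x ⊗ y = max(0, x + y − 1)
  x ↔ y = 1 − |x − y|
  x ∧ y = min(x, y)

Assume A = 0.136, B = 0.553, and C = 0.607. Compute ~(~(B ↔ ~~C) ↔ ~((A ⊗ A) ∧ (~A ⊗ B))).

~C = 1 − 0.607 = 0.393
~~C = 1 − 0.393 = 0.607
B ↔ ~~C = 1 − |0.553 − 0.607| = 1 − 0.054 = 0.946
~(B ↔ ~~C) = 1 − 0.946 = 0.054
A ⊗ A = max(0, 0.136 + 0.136 − 1) = max(0, -0.728) = 0.000
~A = 1 − 0.136 = 0.864
~A ⊗ B = max(0, 0.864 + 0.553 − 1) = max(0, 0.417) = 0.417
(A ⊗ A) ∧ (~A ⊗ B) = min(0.000, 0.417) = 0.000
~((A ⊗ A) ∧ (~A ⊗ B)) = 1 − 0.000 = 1.000
~(B ↔ ~~C) ↔ ~((A ⊗ A) ∧ (~A ⊗ B)) = 1 − |0.054 − 1.000| = 1 − 0.946 = 0.054
~(~(B ↔ ~~C) ↔ ~((A ⊗ A) ∧ (~A ⊗ B))) = 1 − 0.054 = 0.946

0.946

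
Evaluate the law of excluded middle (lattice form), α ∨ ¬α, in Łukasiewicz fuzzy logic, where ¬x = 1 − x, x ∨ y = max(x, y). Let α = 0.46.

0.54

¬α = 1 − 0.46 = 0.54
α ∨ ¬α = max(0.46, 0.54) = 0.54
(The value 0.54 < 1 shows this instance is not satisfied; not a Ł∞-tautology — its value is max(a, 1−a).)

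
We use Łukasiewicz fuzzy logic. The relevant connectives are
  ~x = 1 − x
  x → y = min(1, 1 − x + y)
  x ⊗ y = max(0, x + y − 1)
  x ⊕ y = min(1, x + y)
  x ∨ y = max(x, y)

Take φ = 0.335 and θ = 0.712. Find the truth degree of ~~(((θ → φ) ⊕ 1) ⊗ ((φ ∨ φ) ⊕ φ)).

θ → φ = min(1, 1 − 0.712 + 0.335) = min(1, 0.623) = 0.623
(θ → φ) ⊕ 1 = min(1, 0.623 + 1.000) = min(1, 1.623) = 1.000
φ ∨ φ = max(0.335, 0.335) = 0.335
(φ ∨ φ) ⊕ φ = min(1, 0.335 + 0.335) = min(1, 0.670) = 0.670
((θ → φ) ⊕ 1) ⊗ ((φ ∨ φ) ⊕ φ) = max(0, 1.000 + 0.670 − 1) = max(0, 0.670) = 0.670
~(((θ → φ) ⊕ 1) ⊗ ((φ ∨ φ) ⊕ φ)) = 1 − 0.670 = 0.330
~~(((θ → φ) ⊕ 1) ⊗ ((φ ∨ φ) ⊕ φ)) = 1 − 0.330 = 0.670

0.670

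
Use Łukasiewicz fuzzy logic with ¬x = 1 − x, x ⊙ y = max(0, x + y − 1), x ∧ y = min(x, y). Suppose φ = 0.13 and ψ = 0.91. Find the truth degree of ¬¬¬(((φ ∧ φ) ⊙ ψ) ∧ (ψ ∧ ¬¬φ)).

φ ∧ φ = min(0.13, 0.13) = 0.13
(φ ∧ φ) ⊙ ψ = max(0, 0.13 + 0.91 − 1) = max(0, 0.04) = 0.04
¬φ = 1 − 0.13 = 0.87
¬¬φ = 1 − 0.87 = 0.13
ψ ∧ ¬¬φ = min(0.91, 0.13) = 0.13
((φ ∧ φ) ⊙ ψ) ∧ (ψ ∧ ¬¬φ) = min(0.04, 0.13) = 0.04
¬(((φ ∧ φ) ⊙ ψ) ∧ (ψ ∧ ¬¬φ)) = 1 − 0.04 = 0.96
¬¬(((φ ∧ φ) ⊙ ψ) ∧ (ψ ∧ ¬¬φ)) = 1 − 0.96 = 0.04
¬¬¬(((φ ∧ φ) ⊙ ψ) ∧ (ψ ∧ ¬¬φ)) = 1 − 0.04 = 0.96

0.96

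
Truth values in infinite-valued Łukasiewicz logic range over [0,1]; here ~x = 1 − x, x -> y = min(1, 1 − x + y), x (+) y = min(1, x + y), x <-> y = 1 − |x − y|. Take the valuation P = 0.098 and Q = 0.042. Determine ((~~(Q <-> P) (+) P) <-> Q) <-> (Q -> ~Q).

0.042

Q <-> P = 1 − |0.042 − 0.098| = 1 − 0.056 = 0.944
~(Q <-> P) = 1 − 0.944 = 0.056
~~(Q <-> P) = 1 − 0.056 = 0.944
~~(Q <-> P) (+) P = min(1, 0.944 + 0.098) = min(1, 1.042) = 1.000
(~~(Q <-> P) (+) P) <-> Q = 1 − |1.000 − 0.042| = 1 − 0.958 = 0.042
~Q = 1 − 0.042 = 0.958
Q -> ~Q = min(1, 1 − 0.042 + 0.958) = min(1, 1.916) = 1.000
((~~(Q <-> P) (+) P) <-> Q) <-> (Q -> ~Q) = 1 − |0.042 − 1.000| = 1 − 0.958 = 0.042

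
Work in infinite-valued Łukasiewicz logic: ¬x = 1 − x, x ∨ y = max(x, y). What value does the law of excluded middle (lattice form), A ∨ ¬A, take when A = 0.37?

¬A = 1 − 0.37 = 0.63
A ∨ ¬A = max(0.37, 0.63) = 0.63
(The value 0.63 < 1 shows this instance is not satisfied; not a Ł∞-tautology — its value is max(a, 1−a).)

0.63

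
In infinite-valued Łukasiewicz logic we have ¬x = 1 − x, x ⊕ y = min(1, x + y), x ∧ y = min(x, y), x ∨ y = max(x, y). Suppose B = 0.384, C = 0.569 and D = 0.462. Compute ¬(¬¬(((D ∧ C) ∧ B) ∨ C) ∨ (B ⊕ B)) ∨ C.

0.569

D ∧ C = min(0.462, 0.569) = 0.462
(D ∧ C) ∧ B = min(0.462, 0.384) = 0.384
((D ∧ C) ∧ B) ∨ C = max(0.384, 0.569) = 0.569
¬(((D ∧ C) ∧ B) ∨ C) = 1 − 0.569 = 0.431
¬¬(((D ∧ C) ∧ B) ∨ C) = 1 − 0.431 = 0.569
B ⊕ B = min(1, 0.384 + 0.384) = min(1, 0.768) = 0.768
¬¬(((D ∧ C) ∧ B) ∨ C) ∨ (B ⊕ B) = max(0.569, 0.768) = 0.768
¬(¬¬(((D ∧ C) ∧ B) ∨ C) ∨ (B ⊕ B)) = 1 − 0.768 = 0.232
¬(¬¬(((D ∧ C) ∧ B) ∨ C) ∨ (B ⊕ B)) ∨ C = max(0.232, 0.569) = 0.569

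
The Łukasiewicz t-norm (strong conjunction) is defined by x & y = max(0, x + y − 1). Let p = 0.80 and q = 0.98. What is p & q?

p & q = max(0, 0.80 + 0.98 − 1) = max(0, 0.78) = 0.78
For comparison, the Gödel (minimum) t-norm min(x, y) would give 0.80.

0.78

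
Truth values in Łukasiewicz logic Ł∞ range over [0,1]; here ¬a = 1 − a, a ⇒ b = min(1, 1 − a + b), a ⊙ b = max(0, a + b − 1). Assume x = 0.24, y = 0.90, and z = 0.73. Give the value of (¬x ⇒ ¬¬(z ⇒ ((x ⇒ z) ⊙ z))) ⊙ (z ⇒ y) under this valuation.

¬x = 1 − 0.24 = 0.76
x ⇒ z = min(1, 1 − 0.24 + 0.73) = min(1, 1.49) = 1.00
(x ⇒ z) ⊙ z = max(0, 1.00 + 0.73 − 1) = max(0, 0.73) = 0.73
z ⇒ ((x ⇒ z) ⊙ z) = min(1, 1 − 0.73 + 0.73) = min(1, 1.00) = 1.00
¬(z ⇒ ((x ⇒ z) ⊙ z)) = 1 − 1.00 = 0.00
¬¬(z ⇒ ((x ⇒ z) ⊙ z)) = 1 − 0.00 = 1.00
¬x ⇒ ¬¬(z ⇒ ((x ⇒ z) ⊙ z)) = min(1, 1 − 0.76 + 1.00) = min(1, 1.24) = 1.00
z ⇒ y = min(1, 1 − 0.73 + 0.90) = min(1, 1.17) = 1.00
(¬x ⇒ ¬¬(z ⇒ ((x ⇒ z) ⊙ z))) ⊙ (z ⇒ y) = max(0, 1.00 + 1.00 − 1) = max(0, 1.00) = 1.00

1.00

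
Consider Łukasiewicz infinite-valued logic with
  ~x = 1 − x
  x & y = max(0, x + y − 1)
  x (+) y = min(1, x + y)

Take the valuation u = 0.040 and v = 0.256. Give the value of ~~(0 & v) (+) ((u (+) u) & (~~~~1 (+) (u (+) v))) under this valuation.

0 & v = max(0, 0.000 + 0.256 − 1) = max(0, -0.744) = 0.000
~(0 & v) = 1 − 0.000 = 1.000
~~(0 & v) = 1 − 1.000 = 0.000
u (+) u = min(1, 0.040 + 0.040) = min(1, 0.080) = 0.080
~1 = 1 − 1.000 = 0.000
~~1 = 1 − 0.000 = 1.000
~~~1 = 1 − 1.000 = 0.000
~~~~1 = 1 − 0.000 = 1.000
u (+) v = min(1, 0.040 + 0.256) = min(1, 0.296) = 0.296
~~~~1 (+) (u (+) v) = min(1, 1.000 + 0.296) = min(1, 1.296) = 1.000
(u (+) u) & (~~~~1 (+) (u (+) v)) = max(0, 0.080 + 1.000 − 1) = max(0, 0.080) = 0.080
~~(0 & v) (+) ((u (+) u) & (~~~~1 (+) (u (+) v))) = min(1, 0.000 + 0.080) = min(1, 0.080) = 0.080

0.080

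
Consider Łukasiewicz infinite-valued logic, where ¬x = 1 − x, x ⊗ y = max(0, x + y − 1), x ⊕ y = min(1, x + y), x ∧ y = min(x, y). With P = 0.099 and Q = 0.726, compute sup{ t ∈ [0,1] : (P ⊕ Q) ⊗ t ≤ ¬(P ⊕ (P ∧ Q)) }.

0.977

P ⊕ Q = min(1, 0.099 + 0.726) = min(1, 0.825) = 0.825
So the left factor is P ⊕ Q = 0.825.
P ∧ Q = min(0.099, 0.726) = 0.099
P ⊕ (P ∧ Q) = min(1, 0.099 + 0.099) = min(1, 0.198) = 0.198
¬(P ⊕ (P ∧ Q)) = 1 − 0.198 = 0.802
So the right-hand bound is ¬(P ⊕ (P ∧ Q)) = 0.802.
The residuum of the Łukasiewicz t-norm gives the supremum: min(1, 1 − 0.825 + 0.802).
1 − 0.825 + 0.802 = 0.977, so t = min(1, 0.977) = 0.977.
Check: 0.825 ⊗ 0.977 = max(0, 0.802) = 0.802 ≤ 0.802.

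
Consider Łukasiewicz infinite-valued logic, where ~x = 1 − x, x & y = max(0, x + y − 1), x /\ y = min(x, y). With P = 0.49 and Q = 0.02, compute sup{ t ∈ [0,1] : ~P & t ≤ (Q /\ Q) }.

0.51

~P = 1 − 0.49 = 0.51
So the left factor is ~P = 0.51.
Q /\ Q = min(0.02, 0.02) = 0.02
So the right-hand bound is Q /\ Q = 0.02.
The residuum of the Łukasiewicz t-norm gives the supremum: min(1, 1 − 0.51 + 0.02).
1 − 0.51 + 0.02 = 0.51, so t = min(1, 0.51) = 0.51.
Check: 0.51 & 0.51 = max(0, 0.02) = 0.02 ≤ 0.02.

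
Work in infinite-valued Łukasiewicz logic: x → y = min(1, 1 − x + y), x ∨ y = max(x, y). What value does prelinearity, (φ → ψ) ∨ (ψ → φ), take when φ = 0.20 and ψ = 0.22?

1.00

φ → ψ = min(1, 1 − 0.20 + 0.22) = min(1, 1.02) = 1.00
ψ → φ = min(1, 1 − 0.22 + 0.20) = min(1, 0.98) = 0.98
(φ → ψ) ∨ (ψ → φ) = max(1.00, 0.98) = 1.00
(As expected: a Ł∞-tautology — holds in every MV-chain.)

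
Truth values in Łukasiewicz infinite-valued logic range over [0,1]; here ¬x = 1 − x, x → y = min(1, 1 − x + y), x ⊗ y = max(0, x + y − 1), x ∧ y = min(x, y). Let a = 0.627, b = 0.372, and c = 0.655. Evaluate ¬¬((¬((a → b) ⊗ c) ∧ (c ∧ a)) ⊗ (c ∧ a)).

0.227

a → b = min(1, 1 − 0.627 + 0.372) = min(1, 0.745) = 0.745
(a → b) ⊗ c = max(0, 0.745 + 0.655 − 1) = max(0, 0.400) = 0.400
¬((a → b) ⊗ c) = 1 − 0.400 = 0.600
c ∧ a = min(0.655, 0.627) = 0.627
¬((a → b) ⊗ c) ∧ (c ∧ a) = min(0.600, 0.627) = 0.600
(¬((a → b) ⊗ c) ∧ (c ∧ a)) ⊗ (c ∧ a) = max(0, 0.600 + 0.627 − 1) = max(0, 0.227) = 0.227
¬((¬((a → b) ⊗ c) ∧ (c ∧ a)) ⊗ (c ∧ a)) = 1 − 0.227 = 0.773
¬¬((¬((a → b) ⊗ c) ∧ (c ∧ a)) ⊗ (c ∧ a)) = 1 − 0.773 = 0.227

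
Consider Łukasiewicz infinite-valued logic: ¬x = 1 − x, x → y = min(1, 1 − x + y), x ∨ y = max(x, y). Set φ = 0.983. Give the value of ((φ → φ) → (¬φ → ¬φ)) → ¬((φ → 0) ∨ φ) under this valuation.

0.017

φ → φ = min(1, 1 − 0.983 + 0.983) = min(1, 1.000) = 1.000
¬φ = 1 − 0.983 = 0.017
¬φ → ¬φ = min(1, 1 − 0.017 + 0.017) = min(1, 1.000) = 1.000
(φ → φ) → (¬φ → ¬φ) = min(1, 1 − 1.000 + 1.000) = min(1, 1.000) = 1.000
φ → 0 = min(1, 1 − 0.983 + 0.000) = min(1, 0.017) = 0.017
(φ → 0) ∨ φ = max(0.017, 0.983) = 0.983
¬((φ → 0) ∨ φ) = 1 − 0.983 = 0.017
((φ → φ) → (¬φ → ¬φ)) → ¬((φ → 0) ∨ φ) = min(1, 1 − 1.000 + 0.017) = min(1, 0.017) = 0.017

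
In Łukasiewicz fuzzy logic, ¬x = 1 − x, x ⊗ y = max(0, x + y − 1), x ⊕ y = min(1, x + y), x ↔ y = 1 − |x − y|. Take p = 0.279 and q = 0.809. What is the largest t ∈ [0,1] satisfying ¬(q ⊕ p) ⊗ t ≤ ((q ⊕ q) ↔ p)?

1.000

q ⊕ p = min(1, 0.809 + 0.279) = min(1, 1.088) = 1.000
¬(q ⊕ p) = 1 − 1.000 = 0.000
So the left factor is ¬(q ⊕ p) = 0.000.
q ⊕ q = min(1, 0.809 + 0.809) = min(1, 1.618) = 1.000
(q ⊕ q) ↔ p = 1 − |1.000 − 0.279| = 1 − 0.721 = 0.279
So the right-hand bound is (q ⊕ q) ↔ p = 0.279.
The residuum of the Łukasiewicz t-norm gives the supremum: min(1, 1 − 0.000 + 0.279).
1 − 0.000 + 0.279 = 1.279, so t = min(1, 1.279) = 1.000.
Check: 0.000 ⊗ 1.000 = max(0, 0.000) = 0.000 ≤ 0.279.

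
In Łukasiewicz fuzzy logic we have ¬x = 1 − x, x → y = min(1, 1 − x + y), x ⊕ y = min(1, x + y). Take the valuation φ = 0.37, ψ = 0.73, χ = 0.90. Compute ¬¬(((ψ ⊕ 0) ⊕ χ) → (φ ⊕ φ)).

0.74

ψ ⊕ 0 = min(1, 0.73 + 0.00) = min(1, 0.73) = 0.73
(ψ ⊕ 0) ⊕ χ = min(1, 0.73 + 0.90) = min(1, 1.63) = 1.00
φ ⊕ φ = min(1, 0.37 + 0.37) = min(1, 0.74) = 0.74
((ψ ⊕ 0) ⊕ χ) → (φ ⊕ φ) = min(1, 1 − 1.00 + 0.74) = min(1, 0.74) = 0.74
¬(((ψ ⊕ 0) ⊕ χ) → (φ ⊕ φ)) = 1 − 0.74 = 0.26
¬¬(((ψ ⊕ 0) ⊕ χ) → (φ ⊕ φ)) = 1 − 0.26 = 0.74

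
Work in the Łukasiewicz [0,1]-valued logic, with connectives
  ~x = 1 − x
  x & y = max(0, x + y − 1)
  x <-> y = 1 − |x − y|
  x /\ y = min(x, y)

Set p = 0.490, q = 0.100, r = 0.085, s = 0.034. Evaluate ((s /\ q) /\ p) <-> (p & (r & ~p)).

0.966

s /\ q = min(0.034, 0.100) = 0.034
(s /\ q) /\ p = min(0.034, 0.490) = 0.034
~p = 1 − 0.490 = 0.510
r & ~p = max(0, 0.085 + 0.510 − 1) = max(0, -0.405) = 0.000
p & (r & ~p) = max(0, 0.490 + 0.000 − 1) = max(0, -0.510) = 0.000
((s /\ q) /\ p) <-> (p & (r & ~p)) = 1 − |0.034 − 0.000| = 1 − 0.034 = 0.966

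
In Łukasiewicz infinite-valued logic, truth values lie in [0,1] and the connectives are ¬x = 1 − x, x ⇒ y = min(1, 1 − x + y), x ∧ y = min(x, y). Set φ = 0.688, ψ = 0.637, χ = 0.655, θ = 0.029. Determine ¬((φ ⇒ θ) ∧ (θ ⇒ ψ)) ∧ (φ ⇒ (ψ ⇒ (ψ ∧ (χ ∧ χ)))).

φ ⇒ θ = min(1, 1 − 0.688 + 0.029) = min(1, 0.341) = 0.341
θ ⇒ ψ = min(1, 1 − 0.029 + 0.637) = min(1, 1.608) = 1.000
(φ ⇒ θ) ∧ (θ ⇒ ψ) = min(0.341, 1.000) = 0.341
¬((φ ⇒ θ) ∧ (θ ⇒ ψ)) = 1 − 0.341 = 0.659
χ ∧ χ = min(0.655, 0.655) = 0.655
ψ ∧ (χ ∧ χ) = min(0.637, 0.655) = 0.637
ψ ⇒ (ψ ∧ (χ ∧ χ)) = min(1, 1 − 0.637 + 0.637) = min(1, 1.000) = 1.000
φ ⇒ (ψ ⇒ (ψ ∧ (χ ∧ χ))) = min(1, 1 − 0.688 + 1.000) = min(1, 1.312) = 1.000
¬((φ ⇒ θ) ∧ (θ ⇒ ψ)) ∧ (φ ⇒ (ψ ⇒ (ψ ∧ (χ ∧ χ)))) = min(0.659, 1.000) = 0.659

0.659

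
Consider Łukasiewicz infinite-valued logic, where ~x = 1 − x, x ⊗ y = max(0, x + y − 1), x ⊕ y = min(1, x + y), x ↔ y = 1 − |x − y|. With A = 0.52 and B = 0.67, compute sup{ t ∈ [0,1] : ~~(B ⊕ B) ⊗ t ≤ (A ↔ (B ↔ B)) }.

0.52

B ⊕ B = min(1, 0.67 + 0.67) = min(1, 1.34) = 1.00
~(B ⊕ B) = 1 − 1.00 = 0.00
~~(B ⊕ B) = 1 − 0.00 = 1.00
So the left factor is ~~(B ⊕ B) = 1.00.
B ↔ B = 1 − |0.67 − 0.67| = 1 − 0.00 = 1.00
A ↔ (B ↔ B) = 1 − |0.52 − 1.00| = 1 − 0.48 = 0.52
So the right-hand bound is A ↔ (B ↔ B) = 0.52.
The residuum of the Łukasiewicz t-norm gives the supremum: min(1, 1 − 1.00 + 0.52).
1 − 1.00 + 0.52 = 0.52, so t = min(1, 0.52) = 0.52.
Check: 1.00 ⊗ 0.52 = max(0, 0.52) = 0.52 ≤ 0.52.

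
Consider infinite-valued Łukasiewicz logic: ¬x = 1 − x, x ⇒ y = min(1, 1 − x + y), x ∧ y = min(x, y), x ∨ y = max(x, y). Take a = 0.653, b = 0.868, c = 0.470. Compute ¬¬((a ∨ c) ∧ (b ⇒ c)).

a ∨ c = max(0.653, 0.470) = 0.653
b ⇒ c = min(1, 1 − 0.868 + 0.470) = min(1, 0.602) = 0.602
(a ∨ c) ∧ (b ⇒ c) = min(0.653, 0.602) = 0.602
¬((a ∨ c) ∧ (b ⇒ c)) = 1 − 0.602 = 0.398
¬¬((a ∨ c) ∧ (b ⇒ c)) = 1 − 0.398 = 0.602

0.602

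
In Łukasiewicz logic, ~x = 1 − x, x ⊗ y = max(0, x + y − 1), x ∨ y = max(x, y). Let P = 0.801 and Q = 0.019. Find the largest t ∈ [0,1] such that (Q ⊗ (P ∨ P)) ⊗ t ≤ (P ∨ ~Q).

1.000

P ∨ P = max(0.801, 0.801) = 0.801
Q ⊗ (P ∨ P) = max(0, 0.019 + 0.801 − 1) = max(0, -0.180) = 0.000
So the left factor is Q ⊗ (P ∨ P) = 0.000.
~Q = 1 − 0.019 = 0.981
P ∨ ~Q = max(0.801, 0.981) = 0.981
So the right-hand bound is P ∨ ~Q = 0.981.
The residuum of the Łukasiewicz t-norm gives the supremum: min(1, 1 − 0.000 + 0.981).
1 − 0.000 + 0.981 = 1.981, so t = min(1, 1.981) = 1.000.
Check: 0.000 ⊗ 1.000 = max(0, 0.000) = 0.000 ≤ 0.981.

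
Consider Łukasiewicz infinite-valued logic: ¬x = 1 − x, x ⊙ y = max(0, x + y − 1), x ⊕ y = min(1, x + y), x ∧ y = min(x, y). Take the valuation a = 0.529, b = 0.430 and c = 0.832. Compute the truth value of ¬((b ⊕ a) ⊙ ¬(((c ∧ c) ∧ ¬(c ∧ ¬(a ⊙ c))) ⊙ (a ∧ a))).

b ⊕ a = min(1, 0.430 + 0.529) = min(1, 0.959) = 0.959
c ∧ c = min(0.832, 0.832) = 0.832
a ⊙ c = max(0, 0.529 + 0.832 − 1) = max(0, 0.361) = 0.361
¬(a ⊙ c) = 1 − 0.361 = 0.639
c ∧ ¬(a ⊙ c) = min(0.832, 0.639) = 0.639
¬(c ∧ ¬(a ⊙ c)) = 1 − 0.639 = 0.361
(c ∧ c) ∧ ¬(c ∧ ¬(a ⊙ c)) = min(0.832, 0.361) = 0.361
a ∧ a = min(0.529, 0.529) = 0.529
((c ∧ c) ∧ ¬(c ∧ ¬(a ⊙ c))) ⊙ (a ∧ a) = max(0, 0.361 + 0.529 − 1) = max(0, -0.110) = 0.000
¬(((c ∧ c) ∧ ¬(c ∧ ¬(a ⊙ c))) ⊙ (a ∧ a)) = 1 − 0.000 = 1.000
(b ⊕ a) ⊙ ¬(((c ∧ c) ∧ ¬(c ∧ ¬(a ⊙ c))) ⊙ (a ∧ a)) = max(0, 0.959 + 1.000 − 1) = max(0, 0.959) = 0.959
¬((b ⊕ a) ⊙ ¬(((c ∧ c) ∧ ¬(c ∧ ¬(a ⊙ c))) ⊙ (a ∧ a))) = 1 − 0.959 = 0.041

0.041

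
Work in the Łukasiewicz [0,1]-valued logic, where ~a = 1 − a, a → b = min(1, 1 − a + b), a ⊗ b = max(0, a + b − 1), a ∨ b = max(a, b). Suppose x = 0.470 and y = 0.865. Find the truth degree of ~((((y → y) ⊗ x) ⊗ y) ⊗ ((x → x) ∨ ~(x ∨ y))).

0.665

y → y = min(1, 1 − 0.865 + 0.865) = min(1, 1.000) = 1.000
(y → y) ⊗ x = max(0, 1.000 + 0.470 − 1) = max(0, 0.470) = 0.470
((y → y) ⊗ x) ⊗ y = max(0, 0.470 + 0.865 − 1) = max(0, 0.335) = 0.335
x → x = min(1, 1 − 0.470 + 0.470) = min(1, 1.000) = 1.000
x ∨ y = max(0.470, 0.865) = 0.865
~(x ∨ y) = 1 − 0.865 = 0.135
(x → x) ∨ ~(x ∨ y) = max(1.000, 0.135) = 1.000
(((y → y) ⊗ x) ⊗ y) ⊗ ((x → x) ∨ ~(x ∨ y)) = max(0, 0.335 + 1.000 − 1) = max(0, 0.335) = 0.335
~((((y → y) ⊗ x) ⊗ y) ⊗ ((x → x) ∨ ~(x ∨ y))) = 1 − 0.335 = 0.665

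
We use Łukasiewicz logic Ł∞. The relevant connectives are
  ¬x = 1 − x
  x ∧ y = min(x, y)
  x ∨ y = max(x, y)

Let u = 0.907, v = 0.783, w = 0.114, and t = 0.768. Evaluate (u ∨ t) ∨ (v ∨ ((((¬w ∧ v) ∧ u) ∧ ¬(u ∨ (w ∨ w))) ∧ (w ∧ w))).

0.907

u ∨ t = max(0.907, 0.768) = 0.907
¬w = 1 − 0.114 = 0.886
¬w ∧ v = min(0.886, 0.783) = 0.783
(¬w ∧ v) ∧ u = min(0.783, 0.907) = 0.783
w ∨ w = max(0.114, 0.114) = 0.114
u ∨ (w ∨ w) = max(0.907, 0.114) = 0.907
¬(u ∨ (w ∨ w)) = 1 − 0.907 = 0.093
((¬w ∧ v) ∧ u) ∧ ¬(u ∨ (w ∨ w)) = min(0.783, 0.093) = 0.093
w ∧ w = min(0.114, 0.114) = 0.114
(((¬w ∧ v) ∧ u) ∧ ¬(u ∨ (w ∨ w))) ∧ (w ∧ w) = min(0.093, 0.114) = 0.093
v ∨ ((((¬w ∧ v) ∧ u) ∧ ¬(u ∨ (w ∨ w))) ∧ (w ∧ w)) = max(0.783, 0.093) = 0.783
(u ∨ t) ∨ (v ∨ ((((¬w ∧ v) ∧ u) ∧ ¬(u ∨ (w ∨ w))) ∧ (w ∧ w))) = max(0.907, 0.783) = 0.907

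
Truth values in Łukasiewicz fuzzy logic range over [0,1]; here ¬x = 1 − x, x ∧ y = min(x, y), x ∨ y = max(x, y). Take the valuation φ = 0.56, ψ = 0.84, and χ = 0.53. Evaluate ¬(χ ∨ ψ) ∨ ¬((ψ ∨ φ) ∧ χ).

χ ∨ ψ = max(0.53, 0.84) = 0.84
¬(χ ∨ ψ) = 1 − 0.84 = 0.16
ψ ∨ φ = max(0.84, 0.56) = 0.84
(ψ ∨ φ) ∧ χ = min(0.84, 0.53) = 0.53
¬((ψ ∨ φ) ∧ χ) = 1 − 0.53 = 0.47
¬(χ ∨ ψ) ∨ ¬((ψ ∨ φ) ∧ χ) = max(0.16, 0.47) = 0.47

0.47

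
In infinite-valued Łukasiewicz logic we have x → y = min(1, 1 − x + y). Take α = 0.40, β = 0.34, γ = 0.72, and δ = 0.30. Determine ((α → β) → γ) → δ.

0.52

α → β = min(1, 1 − 0.40 + 0.34) = min(1, 0.94) = 0.94
(α → β) → γ = min(1, 1 − 0.94 + 0.72) = min(1, 0.78) = 0.78
((α → β) → γ) → δ = min(1, 1 − 0.78 + 0.30) = min(1, 0.52) = 0.52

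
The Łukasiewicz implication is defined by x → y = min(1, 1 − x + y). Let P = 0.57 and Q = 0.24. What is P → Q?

0.67

P → Q = min(1, 1 − 0.57 + 0.24) = min(1, 0.67) = 0.67
For comparison, the Gödel implication (1 if x ≤ y else y) would give 0.24.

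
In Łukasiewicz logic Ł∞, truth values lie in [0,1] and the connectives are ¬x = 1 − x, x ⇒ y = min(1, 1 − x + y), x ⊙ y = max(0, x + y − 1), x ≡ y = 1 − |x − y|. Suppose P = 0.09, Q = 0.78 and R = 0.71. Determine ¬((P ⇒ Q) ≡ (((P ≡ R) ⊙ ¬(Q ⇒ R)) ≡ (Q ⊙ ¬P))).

0.69

P ⇒ Q = min(1, 1 − 0.09 + 0.78) = min(1, 1.69) = 1.00
P ≡ R = 1 − |0.09 − 0.71| = 1 − 0.62 = 0.38
Q ⇒ R = min(1, 1 − 0.78 + 0.71) = min(1, 0.93) = 0.93
¬(Q ⇒ R) = 1 − 0.93 = 0.07
(P ≡ R) ⊙ ¬(Q ⇒ R) = max(0, 0.38 + 0.07 − 1) = max(0, -0.55) = 0.00
¬P = 1 − 0.09 = 0.91
Q ⊙ ¬P = max(0, 0.78 + 0.91 − 1) = max(0, 0.69) = 0.69
((P ≡ R) ⊙ ¬(Q ⇒ R)) ≡ (Q ⊙ ¬P) = 1 − |0.00 − 0.69| = 1 − 0.69 = 0.31
(P ⇒ Q) ≡ (((P ≡ R) ⊙ ¬(Q ⇒ R)) ≡ (Q ⊙ ¬P)) = 1 − |1.00 − 0.31| = 1 − 0.69 = 0.31
¬((P ⇒ Q) ≡ (((P ≡ R) ⊙ ¬(Q ⇒ R)) ≡ (Q ⊙ ¬P))) = 1 − 0.31 = 0.69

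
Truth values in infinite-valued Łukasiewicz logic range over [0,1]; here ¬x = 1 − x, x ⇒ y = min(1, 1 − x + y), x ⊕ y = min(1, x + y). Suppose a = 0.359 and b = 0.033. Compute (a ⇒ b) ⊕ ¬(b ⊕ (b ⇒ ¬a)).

a ⇒ b = min(1, 1 − 0.359 + 0.033) = min(1, 0.674) = 0.674
¬a = 1 − 0.359 = 0.641
b ⇒ ¬a = min(1, 1 − 0.033 + 0.641) = min(1, 1.608) = 1.000
b ⊕ (b ⇒ ¬a) = min(1, 0.033 + 1.000) = min(1, 1.033) = 1.000
¬(b ⊕ (b ⇒ ¬a)) = 1 − 1.000 = 0.000
(a ⇒ b) ⊕ ¬(b ⊕ (b ⇒ ¬a)) = min(1, 0.674 + 0.000) = min(1, 0.674) = 0.674

0.674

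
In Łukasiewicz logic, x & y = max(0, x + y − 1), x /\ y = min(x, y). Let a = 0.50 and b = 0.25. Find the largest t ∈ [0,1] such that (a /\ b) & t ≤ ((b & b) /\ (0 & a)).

0.75

a /\ b = min(0.50, 0.25) = 0.25
So the left factor is a /\ b = 0.25.
b & b = max(0, 0.25 + 0.25 − 1) = max(0, -0.50) = 0.00
0 & a = max(0, 0.00 + 0.50 − 1) = max(0, -0.50) = 0.00
(b & b) /\ (0 & a) = min(0.00, 0.00) = 0.00
So the right-hand bound is (b & b) /\ (0 & a) = 0.00.
The residuum of the Łukasiewicz t-norm gives the supremum: min(1, 1 − 0.25 + 0.00).
1 − 0.25 + 0.00 = 0.75, so t = min(1, 0.75) = 0.75.
Check: 0.25 & 0.75 = max(0, 0.00) = 0.00 ≤ 0.00.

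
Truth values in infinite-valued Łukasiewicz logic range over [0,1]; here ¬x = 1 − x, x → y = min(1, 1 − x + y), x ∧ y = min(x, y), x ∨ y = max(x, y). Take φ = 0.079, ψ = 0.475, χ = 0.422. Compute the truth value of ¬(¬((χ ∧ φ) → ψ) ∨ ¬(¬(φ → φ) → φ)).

χ ∧ φ = min(0.422, 0.079) = 0.079
(χ ∧ φ) → ψ = min(1, 1 − 0.079 + 0.475) = min(1, 1.396) = 1.000
¬((χ ∧ φ) → ψ) = 1 − 1.000 = 0.000
φ → φ = min(1, 1 − 0.079 + 0.079) = min(1, 1.000) = 1.000
¬(φ → φ) = 1 − 1.000 = 0.000
¬(φ → φ) → φ = min(1, 1 − 0.000 + 0.079) = min(1, 1.079) = 1.000
¬(¬(φ → φ) → φ) = 1 − 1.000 = 0.000
¬((χ ∧ φ) → ψ) ∨ ¬(¬(φ → φ) → φ) = max(0.000, 0.000) = 0.000
¬(¬((χ ∧ φ) → ψ) ∨ ¬(¬(φ → φ) → φ)) = 1 − 0.000 = 1.000

1.000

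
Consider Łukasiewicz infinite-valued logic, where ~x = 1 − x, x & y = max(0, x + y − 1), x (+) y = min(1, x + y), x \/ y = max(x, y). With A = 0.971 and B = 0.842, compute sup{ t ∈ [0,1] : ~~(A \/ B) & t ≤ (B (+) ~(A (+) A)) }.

0.871

A \/ B = max(0.971, 0.842) = 0.971
~(A \/ B) = 1 − 0.971 = 0.029
~~(A \/ B) = 1 − 0.029 = 0.971
So the left factor is ~~(A \/ B) = 0.971.
A (+) A = min(1, 0.971 + 0.971) = min(1, 1.942) = 1.000
~(A (+) A) = 1 − 1.000 = 0.000
B (+) ~(A (+) A) = min(1, 0.842 + 0.000) = min(1, 0.842) = 0.842
So the right-hand bound is B (+) ~(A (+) A) = 0.842.
The residuum of the Łukasiewicz t-norm gives the supremum: min(1, 1 − 0.971 + 0.842).
1 − 0.971 + 0.842 = 0.871, so t = min(1, 0.871) = 0.871.
Check: 0.971 & 0.871 = max(0, 0.842) = 0.842 ≤ 0.842.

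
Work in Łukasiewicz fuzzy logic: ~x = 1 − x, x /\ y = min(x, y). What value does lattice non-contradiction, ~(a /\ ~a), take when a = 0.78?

0.78

~a = 1 − 0.78 = 0.22
a /\ ~a = min(0.78, 0.22) = 0.22
~(a /\ ~a) = 1 − 0.22 = 0.78
(The value 0.78 < 1 shows this instance is not satisfied; not a Ł∞-tautology — its value is 1 − min(a, 1−a).)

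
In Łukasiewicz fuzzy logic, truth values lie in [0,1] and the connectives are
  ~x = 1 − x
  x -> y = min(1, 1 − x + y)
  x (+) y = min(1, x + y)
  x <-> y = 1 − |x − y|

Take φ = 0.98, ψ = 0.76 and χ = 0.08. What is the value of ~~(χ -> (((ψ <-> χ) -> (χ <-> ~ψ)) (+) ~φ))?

ψ <-> χ = 1 − |0.76 − 0.08| = 1 − 0.68 = 0.32
~ψ = 1 − 0.76 = 0.24
χ <-> ~ψ = 1 − |0.08 − 0.24| = 1 − 0.16 = 0.84
(ψ <-> χ) -> (χ <-> ~ψ) = min(1, 1 − 0.32 + 0.84) = min(1, 1.52) = 1.00
~φ = 1 − 0.98 = 0.02
((ψ <-> χ) -> (χ <-> ~ψ)) (+) ~φ = min(1, 1.00 + 0.02) = min(1, 1.02) = 1.00
χ -> (((ψ <-> χ) -> (χ <-> ~ψ)) (+) ~φ) = min(1, 1 − 0.08 + 1.00) = min(1, 1.92) = 1.00
~(χ -> (((ψ <-> χ) -> (χ <-> ~ψ)) (+) ~φ)) = 1 − 1.00 = 0.00
~~(χ -> (((ψ <-> χ) -> (χ <-> ~ψ)) (+) ~φ)) = 1 − 0.00 = 1.00

1.00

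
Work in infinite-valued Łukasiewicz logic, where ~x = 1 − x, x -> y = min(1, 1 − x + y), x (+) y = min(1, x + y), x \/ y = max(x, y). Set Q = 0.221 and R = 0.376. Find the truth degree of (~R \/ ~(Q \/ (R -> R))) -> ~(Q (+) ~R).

~R = 1 − 0.376 = 0.624
R -> R = min(1, 1 − 0.376 + 0.376) = min(1, 1.000) = 1.000
Q \/ (R -> R) = max(0.221, 1.000) = 1.000
~(Q \/ (R -> R)) = 1 − 1.000 = 0.000
~R \/ ~(Q \/ (R -> R)) = max(0.624, 0.000) = 0.624
Q (+) ~R = min(1, 0.221 + 0.624) = min(1, 0.845) = 0.845
~(Q (+) ~R) = 1 − 0.845 = 0.155
(~R \/ ~(Q \/ (R -> R))) -> ~(Q (+) ~R) = min(1, 1 − 0.624 + 0.155) = min(1, 0.531) = 0.531

0.531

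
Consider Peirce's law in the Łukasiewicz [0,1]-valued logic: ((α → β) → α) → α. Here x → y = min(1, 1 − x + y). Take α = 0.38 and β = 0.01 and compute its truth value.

α → β = min(1, 1 − 0.38 + 0.01) = min(1, 0.63) = 0.63
(α → β) → α = min(1, 1 − 0.63 + 0.38) = min(1, 0.75) = 0.75
((α → β) → α) → α = min(1, 1 − 0.75 + 0.38) = min(1, 0.63) = 0.63
(The value 0.63 < 1 shows this instance is not satisfied; not a Ł∞-tautology in general.)

0.63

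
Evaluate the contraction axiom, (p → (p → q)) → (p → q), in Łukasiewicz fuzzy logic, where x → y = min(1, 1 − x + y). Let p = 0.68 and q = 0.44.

0.76

p → q = min(1, 1 − 0.68 + 0.44) = min(1, 0.76) = 0.76
p → (p → q) = min(1, 1 − 0.68 + 0.76) = min(1, 1.08) = 1.00
(p → (p → q)) → (p → q) = min(1, 1 − 1.00 + 0.76) = min(1, 0.76) = 0.76
(The value 0.76 < 1 shows this instance is not satisfied; fails in Ł∞ (the t-norm is not idempotent).)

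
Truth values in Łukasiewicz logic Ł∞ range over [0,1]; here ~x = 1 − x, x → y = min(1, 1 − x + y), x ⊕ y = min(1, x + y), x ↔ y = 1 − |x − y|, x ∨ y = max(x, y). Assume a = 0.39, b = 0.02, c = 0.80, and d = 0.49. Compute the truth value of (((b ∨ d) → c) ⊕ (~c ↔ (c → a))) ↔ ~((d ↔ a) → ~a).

b ∨ d = max(0.02, 0.49) = 0.49
(b ∨ d) → c = min(1, 1 − 0.49 + 0.80) = min(1, 1.31) = 1.00
~c = 1 − 0.80 = 0.20
c → a = min(1, 1 − 0.80 + 0.39) = min(1, 0.59) = 0.59
~c ↔ (c → a) = 1 − |0.20 − 0.59| = 1 − 0.39 = 0.61
((b ∨ d) → c) ⊕ (~c ↔ (c → a)) = min(1, 1.00 + 0.61) = min(1, 1.61) = 1.00
d ↔ a = 1 − |0.49 − 0.39| = 1 − 0.10 = 0.90
~a = 1 − 0.39 = 0.61
(d ↔ a) → ~a = min(1, 1 − 0.90 + 0.61) = min(1, 0.71) = 0.71
~((d ↔ a) → ~a) = 1 − 0.71 = 0.29
(((b ∨ d) → c) ⊕ (~c ↔ (c → a))) ↔ ~((d ↔ a) → ~a) = 1 − |1.00 − 0.29| = 1 − 0.71 = 0.29

0.29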